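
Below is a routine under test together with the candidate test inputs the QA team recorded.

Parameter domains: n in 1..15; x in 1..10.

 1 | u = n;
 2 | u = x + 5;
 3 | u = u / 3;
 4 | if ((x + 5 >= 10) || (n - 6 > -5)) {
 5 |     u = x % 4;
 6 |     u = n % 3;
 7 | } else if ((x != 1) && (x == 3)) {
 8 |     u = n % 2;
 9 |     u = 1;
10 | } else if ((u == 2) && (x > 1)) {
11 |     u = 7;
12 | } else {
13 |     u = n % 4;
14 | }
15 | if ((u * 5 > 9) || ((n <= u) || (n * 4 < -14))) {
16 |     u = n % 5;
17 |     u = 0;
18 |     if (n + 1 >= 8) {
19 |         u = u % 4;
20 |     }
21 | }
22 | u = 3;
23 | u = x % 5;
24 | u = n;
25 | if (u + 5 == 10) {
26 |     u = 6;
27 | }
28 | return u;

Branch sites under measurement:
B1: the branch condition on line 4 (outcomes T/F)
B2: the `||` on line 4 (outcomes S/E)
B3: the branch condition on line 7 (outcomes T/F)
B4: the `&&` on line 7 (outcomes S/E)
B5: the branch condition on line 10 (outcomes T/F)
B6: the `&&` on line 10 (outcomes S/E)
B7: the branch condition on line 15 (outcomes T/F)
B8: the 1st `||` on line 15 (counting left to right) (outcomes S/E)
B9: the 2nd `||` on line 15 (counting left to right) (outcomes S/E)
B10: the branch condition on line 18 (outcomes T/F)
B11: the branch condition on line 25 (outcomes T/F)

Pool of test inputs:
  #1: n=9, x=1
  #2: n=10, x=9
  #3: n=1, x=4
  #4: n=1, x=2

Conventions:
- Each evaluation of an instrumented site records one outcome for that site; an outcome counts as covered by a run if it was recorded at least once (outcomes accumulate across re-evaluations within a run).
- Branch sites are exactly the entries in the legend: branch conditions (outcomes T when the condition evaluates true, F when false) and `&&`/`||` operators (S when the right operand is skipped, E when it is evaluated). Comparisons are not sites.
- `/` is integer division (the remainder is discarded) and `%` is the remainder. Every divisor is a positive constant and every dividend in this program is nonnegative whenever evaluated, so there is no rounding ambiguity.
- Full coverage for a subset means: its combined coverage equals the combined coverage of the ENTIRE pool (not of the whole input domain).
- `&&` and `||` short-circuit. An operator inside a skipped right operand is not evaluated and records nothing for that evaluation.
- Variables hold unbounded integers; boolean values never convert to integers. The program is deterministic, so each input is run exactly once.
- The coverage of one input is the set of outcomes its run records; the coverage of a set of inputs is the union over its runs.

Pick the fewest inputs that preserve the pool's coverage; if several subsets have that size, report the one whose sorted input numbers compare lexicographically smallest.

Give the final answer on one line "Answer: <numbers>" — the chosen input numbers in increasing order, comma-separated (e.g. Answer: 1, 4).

input #1 (n=9, x=1): covers B1=T, B2=E, B7=F, B8=E, B9=E, B11=F
input #2 (n=10, x=9): covers B1=T, B2=S, B7=F, B8=E, B9=E, B11=F
input #3 (n=1, x=4): covers B1=F, B2=E, B3=F, B4=E, B5=F, B6=S, B7=T, B8=E, B9=S, B10=F, B11=F
input #4 (n=1, x=2): covers B1=F, B2=E, B3=F, B4=E, B5=T, B6=E, B7=T, B8=S, B10=F, B11=F
together the pool reaches 18 outcomes: B1=T, B1=F, B2=S, B2=E, B3=F, B4=E, B5=T, B5=F, B6=S, B6=E, B7=T, B7=F, B8=S, B8=E, B9=S, B9=E, B10=F, B11=F
no size-1 subset reaches all 18 outcomes (best union: 11/18)
no size-2 subset reaches all 18 outcomes (best union: 15/18)
size 3: inputs {2, 3, 4} cover all 18 outcomes, and no lexicographically smaller subset of this size does

Answer: 2, 3, 4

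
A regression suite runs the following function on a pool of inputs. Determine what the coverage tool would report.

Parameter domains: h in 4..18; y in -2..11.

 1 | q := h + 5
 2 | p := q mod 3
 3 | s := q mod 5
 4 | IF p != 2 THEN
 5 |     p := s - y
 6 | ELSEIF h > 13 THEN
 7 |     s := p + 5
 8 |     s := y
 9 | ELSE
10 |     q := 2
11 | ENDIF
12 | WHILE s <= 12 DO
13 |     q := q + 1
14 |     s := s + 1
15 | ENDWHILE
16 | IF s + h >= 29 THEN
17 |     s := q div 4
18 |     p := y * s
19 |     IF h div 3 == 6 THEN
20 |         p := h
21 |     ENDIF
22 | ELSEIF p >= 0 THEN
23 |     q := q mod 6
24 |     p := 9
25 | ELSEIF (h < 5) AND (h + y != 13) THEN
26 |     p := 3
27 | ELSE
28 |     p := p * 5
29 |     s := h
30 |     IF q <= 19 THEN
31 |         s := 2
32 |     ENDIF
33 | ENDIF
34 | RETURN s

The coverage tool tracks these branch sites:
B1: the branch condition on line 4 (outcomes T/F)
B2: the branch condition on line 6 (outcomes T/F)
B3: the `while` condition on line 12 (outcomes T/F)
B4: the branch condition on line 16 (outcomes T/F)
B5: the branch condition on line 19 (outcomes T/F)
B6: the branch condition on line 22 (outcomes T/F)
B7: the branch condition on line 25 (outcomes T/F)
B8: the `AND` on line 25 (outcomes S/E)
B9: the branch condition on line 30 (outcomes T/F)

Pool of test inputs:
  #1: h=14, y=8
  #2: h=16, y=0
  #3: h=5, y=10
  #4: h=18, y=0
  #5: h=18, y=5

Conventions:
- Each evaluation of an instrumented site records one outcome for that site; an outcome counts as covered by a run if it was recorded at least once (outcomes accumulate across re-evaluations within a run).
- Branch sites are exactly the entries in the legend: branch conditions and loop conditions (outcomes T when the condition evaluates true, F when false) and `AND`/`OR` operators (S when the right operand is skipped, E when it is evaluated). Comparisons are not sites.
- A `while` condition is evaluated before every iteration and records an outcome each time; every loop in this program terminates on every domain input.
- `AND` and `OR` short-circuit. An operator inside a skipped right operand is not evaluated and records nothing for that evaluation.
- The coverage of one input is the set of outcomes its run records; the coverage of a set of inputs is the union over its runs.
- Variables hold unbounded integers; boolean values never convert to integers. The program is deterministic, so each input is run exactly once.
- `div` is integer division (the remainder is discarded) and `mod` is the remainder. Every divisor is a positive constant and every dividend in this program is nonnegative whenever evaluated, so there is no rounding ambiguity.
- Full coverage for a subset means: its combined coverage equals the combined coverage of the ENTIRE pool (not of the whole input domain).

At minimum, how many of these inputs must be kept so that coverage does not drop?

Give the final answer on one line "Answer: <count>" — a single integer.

input #1, h=14, y=8: outcomes B1=T, B3=T, B3=F, B4=F, B6=F, B7=F, B8=S, B9=F
input #2, h=16, y=0: outcomes B1=T, B3=T, B3=F, B4=T, B5=F
input #3, h=5, y=10: outcomes B1=T, B3=T, B3=F, B4=F, B6=F, B7=F, B8=S, B9=F
input #4, h=18, y=0: outcomes B1=F, B2=T, B3=T, B3=F, B4=T, B5=T
input #5, h=18, y=5: outcomes B1=F, B2=T, B3=T, B3=F, B4=T, B5=T
pool-wide coverage (13 outcomes): B1=T, B1=F, B2=T, B3=T, B3=F, B4=T, B4=F, B5=T, B5=F, B6=F, B7=F, B8=S, B9=F
size 1 is not enough: best union over all size-1 subsets is 8/13
size 2 is not enough: best union over all size-2 subsets is 12/13
size 3: inputs {1, 2, 4} cover all 13 outcomes, and no lexicographically smaller subset of this size does

Answer: 3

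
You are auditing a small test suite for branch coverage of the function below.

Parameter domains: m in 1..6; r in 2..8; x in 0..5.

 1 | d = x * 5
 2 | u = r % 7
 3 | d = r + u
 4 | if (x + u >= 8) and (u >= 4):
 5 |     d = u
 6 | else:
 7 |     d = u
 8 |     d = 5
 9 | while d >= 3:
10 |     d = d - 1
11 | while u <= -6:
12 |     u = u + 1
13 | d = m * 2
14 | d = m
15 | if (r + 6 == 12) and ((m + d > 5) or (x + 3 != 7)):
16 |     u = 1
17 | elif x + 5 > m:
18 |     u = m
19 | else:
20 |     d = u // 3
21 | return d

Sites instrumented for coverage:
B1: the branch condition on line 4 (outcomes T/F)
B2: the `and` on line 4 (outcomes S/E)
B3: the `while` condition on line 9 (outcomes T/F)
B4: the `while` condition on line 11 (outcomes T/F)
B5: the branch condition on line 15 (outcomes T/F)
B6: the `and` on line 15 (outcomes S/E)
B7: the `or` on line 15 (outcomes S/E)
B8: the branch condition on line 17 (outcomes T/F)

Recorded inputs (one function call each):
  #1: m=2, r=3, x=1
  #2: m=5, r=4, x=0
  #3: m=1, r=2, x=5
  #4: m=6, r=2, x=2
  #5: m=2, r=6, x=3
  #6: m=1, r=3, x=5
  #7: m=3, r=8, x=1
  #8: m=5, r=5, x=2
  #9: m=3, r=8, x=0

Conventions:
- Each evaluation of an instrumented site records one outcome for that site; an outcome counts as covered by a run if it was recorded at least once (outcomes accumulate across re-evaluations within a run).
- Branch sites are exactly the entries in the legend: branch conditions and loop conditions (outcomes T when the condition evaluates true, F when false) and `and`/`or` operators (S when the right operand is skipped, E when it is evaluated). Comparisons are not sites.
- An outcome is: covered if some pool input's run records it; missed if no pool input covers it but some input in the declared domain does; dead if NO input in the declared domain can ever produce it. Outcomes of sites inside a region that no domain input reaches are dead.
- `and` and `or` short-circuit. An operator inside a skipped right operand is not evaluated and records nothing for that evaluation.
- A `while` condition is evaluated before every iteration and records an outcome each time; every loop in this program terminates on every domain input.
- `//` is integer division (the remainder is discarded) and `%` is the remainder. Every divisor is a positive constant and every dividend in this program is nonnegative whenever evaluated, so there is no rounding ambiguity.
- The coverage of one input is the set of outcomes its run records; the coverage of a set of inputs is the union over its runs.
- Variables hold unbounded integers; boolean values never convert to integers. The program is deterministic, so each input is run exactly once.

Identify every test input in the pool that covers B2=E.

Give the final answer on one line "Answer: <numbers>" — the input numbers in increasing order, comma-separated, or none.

input #1 (m=2, r=3, x=1): misses B2=E
input #2 (m=5, r=4, x=0): misses B2=E
input #3 (m=1, r=2, x=5): misses B2=E
input #4 (m=6, r=2, x=2): misses B2=E
input #5 (m=2, r=6, x=3): covers B2=E
input #6 (m=1, r=3, x=5): covers B2=E
input #7 (m=3, r=8, x=1): misses B2=E
input #8 (m=5, r=5, x=2): misses B2=E
input #9 (m=3, r=8, x=0): misses B2=E

Answer: 5, 6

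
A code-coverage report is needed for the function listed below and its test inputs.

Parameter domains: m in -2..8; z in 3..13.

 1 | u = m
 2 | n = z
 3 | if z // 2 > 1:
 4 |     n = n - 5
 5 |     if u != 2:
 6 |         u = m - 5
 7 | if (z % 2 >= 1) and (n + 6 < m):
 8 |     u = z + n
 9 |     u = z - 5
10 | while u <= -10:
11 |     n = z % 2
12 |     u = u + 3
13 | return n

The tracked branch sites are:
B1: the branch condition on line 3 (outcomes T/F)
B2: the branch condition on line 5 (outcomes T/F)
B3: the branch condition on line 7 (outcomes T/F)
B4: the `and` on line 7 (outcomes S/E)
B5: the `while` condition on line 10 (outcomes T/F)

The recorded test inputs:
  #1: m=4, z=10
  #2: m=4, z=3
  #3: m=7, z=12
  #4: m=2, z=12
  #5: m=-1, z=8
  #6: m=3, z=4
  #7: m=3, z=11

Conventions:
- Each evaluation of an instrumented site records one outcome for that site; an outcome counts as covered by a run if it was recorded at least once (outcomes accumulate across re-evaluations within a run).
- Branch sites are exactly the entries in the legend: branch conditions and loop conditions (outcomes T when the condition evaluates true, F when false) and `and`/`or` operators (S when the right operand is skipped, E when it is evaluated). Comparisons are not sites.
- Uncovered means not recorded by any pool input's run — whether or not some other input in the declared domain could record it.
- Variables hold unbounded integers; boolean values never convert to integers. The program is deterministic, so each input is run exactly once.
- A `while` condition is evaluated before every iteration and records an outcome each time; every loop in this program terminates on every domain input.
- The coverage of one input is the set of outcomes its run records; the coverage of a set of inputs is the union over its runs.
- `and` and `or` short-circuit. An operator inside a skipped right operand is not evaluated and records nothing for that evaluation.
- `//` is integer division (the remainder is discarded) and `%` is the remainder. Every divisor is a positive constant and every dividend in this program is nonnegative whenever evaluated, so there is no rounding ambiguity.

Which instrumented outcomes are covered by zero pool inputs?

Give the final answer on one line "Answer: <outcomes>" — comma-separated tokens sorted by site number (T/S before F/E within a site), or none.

input #1 (m=4, z=10): covers B1=T, B2=T, B3=F, B4=S, B5=F
input #2 (m=4, z=3): covers B1=F, B3=F, B4=E, B5=F
input #3 (m=7, z=12): covers B1=T, B2=T, B3=F, B4=S, B5=F
input #4 (m=2, z=12): covers B1=T, B2=F, B3=F, B4=S, B5=F
input #5 (m=-1, z=8): covers B1=T, B2=T, B3=F, B4=S, B5=F
input #6 (m=3, z=4): covers B1=T, B2=T, B3=F, B4=S, B5=F
input #7 (m=3, z=11): covers B1=T, B2=T, B3=F, B4=E, B5=F
union over the pool: B1=T, B1=F, B2=T, B2=F, B3=F, B4=S, B4=E, B5=F
uncovered (2 of 10): B3=T, B5=T

Answer: B3=T, B5=T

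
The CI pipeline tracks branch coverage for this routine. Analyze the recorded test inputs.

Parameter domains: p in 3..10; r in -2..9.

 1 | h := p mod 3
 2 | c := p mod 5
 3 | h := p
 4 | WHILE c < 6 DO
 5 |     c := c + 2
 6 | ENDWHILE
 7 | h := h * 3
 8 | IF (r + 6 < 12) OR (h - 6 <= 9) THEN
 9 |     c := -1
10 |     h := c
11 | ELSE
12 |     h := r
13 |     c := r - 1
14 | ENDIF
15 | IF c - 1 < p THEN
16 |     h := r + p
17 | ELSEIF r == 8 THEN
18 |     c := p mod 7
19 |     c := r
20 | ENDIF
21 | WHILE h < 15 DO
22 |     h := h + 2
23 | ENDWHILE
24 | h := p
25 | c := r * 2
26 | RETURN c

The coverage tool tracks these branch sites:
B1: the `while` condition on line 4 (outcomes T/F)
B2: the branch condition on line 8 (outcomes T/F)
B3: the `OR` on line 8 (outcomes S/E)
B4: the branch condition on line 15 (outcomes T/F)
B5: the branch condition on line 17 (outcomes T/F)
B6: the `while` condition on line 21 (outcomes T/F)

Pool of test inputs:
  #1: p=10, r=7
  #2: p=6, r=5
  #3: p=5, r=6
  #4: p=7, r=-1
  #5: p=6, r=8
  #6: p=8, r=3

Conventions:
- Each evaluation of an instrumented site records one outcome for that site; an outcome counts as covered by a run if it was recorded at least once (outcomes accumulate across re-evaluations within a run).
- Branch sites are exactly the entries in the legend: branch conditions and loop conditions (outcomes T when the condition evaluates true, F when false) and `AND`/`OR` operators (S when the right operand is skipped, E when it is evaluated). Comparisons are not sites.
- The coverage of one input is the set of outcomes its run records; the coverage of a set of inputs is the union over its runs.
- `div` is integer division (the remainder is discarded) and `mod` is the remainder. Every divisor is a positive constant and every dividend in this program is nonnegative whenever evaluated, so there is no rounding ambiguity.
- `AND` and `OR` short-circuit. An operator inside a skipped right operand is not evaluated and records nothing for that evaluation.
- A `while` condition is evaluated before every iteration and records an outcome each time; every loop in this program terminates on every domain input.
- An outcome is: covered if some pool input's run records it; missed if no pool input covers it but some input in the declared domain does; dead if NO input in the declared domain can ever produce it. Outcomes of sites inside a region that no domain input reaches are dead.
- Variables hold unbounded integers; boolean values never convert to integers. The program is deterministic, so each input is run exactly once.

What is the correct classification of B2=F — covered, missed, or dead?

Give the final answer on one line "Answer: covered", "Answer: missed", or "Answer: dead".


B2=F is recorded by pool input(s) 1, 5 -> covered
Answer: covered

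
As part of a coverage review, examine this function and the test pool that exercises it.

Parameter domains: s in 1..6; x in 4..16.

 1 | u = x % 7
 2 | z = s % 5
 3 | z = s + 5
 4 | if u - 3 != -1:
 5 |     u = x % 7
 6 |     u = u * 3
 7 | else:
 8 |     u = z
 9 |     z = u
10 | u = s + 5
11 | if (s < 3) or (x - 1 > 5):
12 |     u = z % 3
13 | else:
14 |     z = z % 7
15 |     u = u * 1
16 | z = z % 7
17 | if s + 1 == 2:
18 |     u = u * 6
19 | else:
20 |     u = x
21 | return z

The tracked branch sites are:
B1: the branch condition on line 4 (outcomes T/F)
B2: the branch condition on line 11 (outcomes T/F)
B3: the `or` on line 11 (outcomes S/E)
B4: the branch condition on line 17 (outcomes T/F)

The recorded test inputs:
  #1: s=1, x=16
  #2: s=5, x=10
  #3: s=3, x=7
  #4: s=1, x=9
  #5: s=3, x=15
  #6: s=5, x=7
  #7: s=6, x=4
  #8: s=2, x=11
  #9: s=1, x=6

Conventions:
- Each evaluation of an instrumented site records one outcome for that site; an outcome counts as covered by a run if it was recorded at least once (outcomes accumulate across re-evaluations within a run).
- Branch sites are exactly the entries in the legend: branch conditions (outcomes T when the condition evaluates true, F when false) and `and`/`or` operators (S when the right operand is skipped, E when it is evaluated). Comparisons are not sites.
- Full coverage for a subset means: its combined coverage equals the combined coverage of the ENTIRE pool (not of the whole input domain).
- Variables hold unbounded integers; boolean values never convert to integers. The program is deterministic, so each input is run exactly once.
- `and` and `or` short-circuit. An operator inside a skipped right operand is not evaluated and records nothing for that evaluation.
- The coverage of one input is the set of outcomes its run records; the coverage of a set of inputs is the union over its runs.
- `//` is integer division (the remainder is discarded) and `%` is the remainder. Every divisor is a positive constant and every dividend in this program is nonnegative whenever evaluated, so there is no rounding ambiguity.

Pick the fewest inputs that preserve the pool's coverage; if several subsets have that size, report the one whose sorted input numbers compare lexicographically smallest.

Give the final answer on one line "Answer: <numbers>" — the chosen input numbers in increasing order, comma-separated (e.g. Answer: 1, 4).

run #1 (s=1, x=16) runs B1->F, B3->S, B2->T, B4->T; records B1=F, B2=T, B3=S, B4=T
run #2 (s=5, x=10) runs B1->T, B3->E, B2->T, B4->F; records B1=T, B2=T, B3=E, B4=F
run #3 (s=3, x=7) runs B1->T, B3->E, B2->T, B4->F; records B1=T, B2=T, B3=E, B4=F
run #4 (s=1, x=9) runs B1->F, B3->S, B2->T, B4->T; records B1=F, B2=T, B3=S, B4=T
run #5 (s=3, x=15) runs B1->T, B3->E, B2->T, B4->F; records B1=T, B2=T, B3=E, B4=F
run #6 (s=5, x=7) runs B1->T, B3->E, B2->T, B4->F; records B1=T, B2=T, B3=E, B4=F
run #7 (s=6, x=4) runs B1->T, B3->E, B2->F, B4->F; records B1=T, B2=F, B3=E, B4=F
run #8 (s=2, x=11) runs B1->T, B3->S, B2->T, B4->F; records B1=T, B2=T, B3=S, B4=F
run #9 (s=1, x=6) runs B1->T, B3->S, B2->T, B4->T; records B1=T, B2=T, B3=S, B4=T
pool-wide coverage (8 outcomes): B1=T, B1=F, B2=T, B2=F, B3=S, B3=E, B4=T, B4=F
every size-1 subset falls short of the 8 outcomes (best: 4/8)
the canonical winner is {1, 7}: size 2, full 8-outcome coverage, earliest index list among size-2 covers

Answer: 1, 7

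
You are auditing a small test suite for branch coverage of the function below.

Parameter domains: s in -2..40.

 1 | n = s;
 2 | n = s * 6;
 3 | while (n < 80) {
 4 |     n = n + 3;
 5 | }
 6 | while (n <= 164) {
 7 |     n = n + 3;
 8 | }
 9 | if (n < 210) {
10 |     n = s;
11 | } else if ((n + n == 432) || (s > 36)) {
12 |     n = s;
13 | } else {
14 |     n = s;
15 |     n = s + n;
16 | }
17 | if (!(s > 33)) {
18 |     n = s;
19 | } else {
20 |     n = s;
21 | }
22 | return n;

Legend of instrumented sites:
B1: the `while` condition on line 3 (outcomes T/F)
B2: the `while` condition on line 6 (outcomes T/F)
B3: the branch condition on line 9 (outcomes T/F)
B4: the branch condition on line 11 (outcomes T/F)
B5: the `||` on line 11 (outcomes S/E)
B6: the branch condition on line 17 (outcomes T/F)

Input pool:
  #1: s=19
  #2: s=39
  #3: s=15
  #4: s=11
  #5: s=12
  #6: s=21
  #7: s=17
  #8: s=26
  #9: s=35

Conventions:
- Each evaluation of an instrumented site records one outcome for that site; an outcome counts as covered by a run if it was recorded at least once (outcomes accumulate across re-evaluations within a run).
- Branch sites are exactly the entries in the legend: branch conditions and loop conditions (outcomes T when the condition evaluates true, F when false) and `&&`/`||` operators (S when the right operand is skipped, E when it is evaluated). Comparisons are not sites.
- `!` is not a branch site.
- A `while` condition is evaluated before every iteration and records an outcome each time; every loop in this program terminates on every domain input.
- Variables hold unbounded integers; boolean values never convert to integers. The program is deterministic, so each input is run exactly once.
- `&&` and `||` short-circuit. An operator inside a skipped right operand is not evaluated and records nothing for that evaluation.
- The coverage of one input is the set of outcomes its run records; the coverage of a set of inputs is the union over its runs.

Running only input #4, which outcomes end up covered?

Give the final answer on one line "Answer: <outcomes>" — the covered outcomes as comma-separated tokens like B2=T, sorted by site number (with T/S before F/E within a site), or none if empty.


Simulating input #4 (s=11) step by step:
  B1->T, B1->T, B1->T, B1->T, B1->T, B1->F, B2->T, B2->T, B2->T, B2->T
  B2->T, B2->T, B2->T, B2->T, B2->T, B2->T, B2->T, B2->T, B2->T, B2->T
  B2->T, B2->T, B2->T, B2->T, B2->T, B2->T, B2->T, B2->T, B2->T, B2->T
  B2->T, B2->T, B2->T, B2->T, B2->F, B3->T, B6->T
as a set, this run covers: B1=T, B1=F, B2=T, B2=F, B3=T, B6=T
Answer: B1=T, B1=F, B2=T, B2=F, B3=T, B6=T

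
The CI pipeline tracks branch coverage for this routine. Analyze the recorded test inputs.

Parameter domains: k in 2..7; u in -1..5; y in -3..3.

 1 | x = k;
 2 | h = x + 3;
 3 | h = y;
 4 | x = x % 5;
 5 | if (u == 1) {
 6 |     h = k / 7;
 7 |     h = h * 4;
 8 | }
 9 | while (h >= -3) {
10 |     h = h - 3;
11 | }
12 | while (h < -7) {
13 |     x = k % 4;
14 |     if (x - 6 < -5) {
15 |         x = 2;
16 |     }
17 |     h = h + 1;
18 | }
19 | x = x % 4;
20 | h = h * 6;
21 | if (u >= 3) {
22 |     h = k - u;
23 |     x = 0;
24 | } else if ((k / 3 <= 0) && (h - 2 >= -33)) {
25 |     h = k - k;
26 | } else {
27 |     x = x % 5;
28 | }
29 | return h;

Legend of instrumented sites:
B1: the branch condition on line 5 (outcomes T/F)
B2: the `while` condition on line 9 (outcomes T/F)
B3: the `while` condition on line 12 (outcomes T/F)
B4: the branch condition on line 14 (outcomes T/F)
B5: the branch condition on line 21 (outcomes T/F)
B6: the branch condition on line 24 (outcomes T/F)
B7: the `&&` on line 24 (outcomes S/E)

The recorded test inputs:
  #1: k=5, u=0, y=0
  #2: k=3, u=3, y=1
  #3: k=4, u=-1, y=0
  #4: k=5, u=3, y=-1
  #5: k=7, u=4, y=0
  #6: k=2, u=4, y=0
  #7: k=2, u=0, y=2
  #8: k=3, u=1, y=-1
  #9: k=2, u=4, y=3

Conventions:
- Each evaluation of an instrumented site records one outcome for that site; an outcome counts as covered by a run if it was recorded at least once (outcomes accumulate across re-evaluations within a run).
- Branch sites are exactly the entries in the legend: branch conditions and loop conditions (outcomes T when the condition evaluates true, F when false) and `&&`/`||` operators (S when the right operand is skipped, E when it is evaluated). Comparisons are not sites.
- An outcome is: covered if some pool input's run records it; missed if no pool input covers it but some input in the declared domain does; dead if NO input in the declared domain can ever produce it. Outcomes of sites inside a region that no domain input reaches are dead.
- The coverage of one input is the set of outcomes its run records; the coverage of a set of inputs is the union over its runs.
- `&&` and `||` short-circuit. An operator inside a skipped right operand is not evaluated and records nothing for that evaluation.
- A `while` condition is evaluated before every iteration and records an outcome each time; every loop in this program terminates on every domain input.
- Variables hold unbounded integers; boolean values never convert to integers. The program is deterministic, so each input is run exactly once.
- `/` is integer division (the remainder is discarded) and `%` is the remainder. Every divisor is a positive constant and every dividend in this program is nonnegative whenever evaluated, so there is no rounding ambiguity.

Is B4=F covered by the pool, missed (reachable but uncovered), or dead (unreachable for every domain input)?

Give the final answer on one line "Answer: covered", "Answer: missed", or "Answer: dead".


no pool input records B4=F
checking all 294 inputs in the declared domain: B4=F is never recorded -> dead
Answer: dead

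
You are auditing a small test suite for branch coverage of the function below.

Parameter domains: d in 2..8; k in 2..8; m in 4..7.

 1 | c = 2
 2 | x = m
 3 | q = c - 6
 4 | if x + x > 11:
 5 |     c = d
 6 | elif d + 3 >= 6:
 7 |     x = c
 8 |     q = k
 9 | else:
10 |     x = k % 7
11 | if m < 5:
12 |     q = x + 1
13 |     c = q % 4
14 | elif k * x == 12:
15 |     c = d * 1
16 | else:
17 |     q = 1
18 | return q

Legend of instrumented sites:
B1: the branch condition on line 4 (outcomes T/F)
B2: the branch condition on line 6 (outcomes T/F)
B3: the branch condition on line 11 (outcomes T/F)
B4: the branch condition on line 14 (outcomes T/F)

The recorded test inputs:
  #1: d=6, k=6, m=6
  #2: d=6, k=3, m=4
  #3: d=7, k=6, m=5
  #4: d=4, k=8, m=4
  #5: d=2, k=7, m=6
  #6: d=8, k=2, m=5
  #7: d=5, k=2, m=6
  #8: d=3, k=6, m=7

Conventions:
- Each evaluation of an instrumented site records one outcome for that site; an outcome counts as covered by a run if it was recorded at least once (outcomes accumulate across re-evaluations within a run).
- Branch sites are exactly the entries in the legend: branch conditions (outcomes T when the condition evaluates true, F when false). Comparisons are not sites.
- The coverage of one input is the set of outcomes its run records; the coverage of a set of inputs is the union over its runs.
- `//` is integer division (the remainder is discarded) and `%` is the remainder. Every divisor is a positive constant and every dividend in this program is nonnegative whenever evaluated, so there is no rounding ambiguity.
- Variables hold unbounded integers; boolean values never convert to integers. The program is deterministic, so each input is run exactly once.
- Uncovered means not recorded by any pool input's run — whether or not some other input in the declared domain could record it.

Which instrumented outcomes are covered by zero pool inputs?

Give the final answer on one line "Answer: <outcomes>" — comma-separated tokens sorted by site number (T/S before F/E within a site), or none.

input #1, d=6, k=6, m=6: events B1->T, B3->F, B4->F; outcomes B1=T, B3=F, B4=F
input #2, d=6, k=3, m=4: events B1->F, B2->T, B3->T; outcomes B1=F, B2=T, B3=T
input #3, d=7, k=6, m=5: events B1->F, B2->T, B3->F, B4->T; outcomes B1=F, B2=T, B3=F, B4=T
input #4, d=4, k=8, m=4: events B1->F, B2->T, B3->T; outcomes B1=F, B2=T, B3=T
input #5, d=2, k=7, m=6: events B1->T, B3->F, B4->F; outcomes B1=T, B3=F, B4=F
input #6, d=8, k=2, m=5: events B1->F, B2->T, B3->F, B4->F; outcomes B1=F, B2=T, B3=F, B4=F
input #7, d=5, k=2, m=6: events B1->T, B3->F, B4->T; outcomes B1=T, B3=F, B4=T
input #8, d=3, k=6, m=7: events B1->T, B3->F, B4->F; outcomes B1=T, B3=F, B4=F
union over the pool: B1=T, B1=F, B2=T, B3=T, B3=F, B4=T, B4=F
uncovered (1 of 8): B2=F

Answer: B2=F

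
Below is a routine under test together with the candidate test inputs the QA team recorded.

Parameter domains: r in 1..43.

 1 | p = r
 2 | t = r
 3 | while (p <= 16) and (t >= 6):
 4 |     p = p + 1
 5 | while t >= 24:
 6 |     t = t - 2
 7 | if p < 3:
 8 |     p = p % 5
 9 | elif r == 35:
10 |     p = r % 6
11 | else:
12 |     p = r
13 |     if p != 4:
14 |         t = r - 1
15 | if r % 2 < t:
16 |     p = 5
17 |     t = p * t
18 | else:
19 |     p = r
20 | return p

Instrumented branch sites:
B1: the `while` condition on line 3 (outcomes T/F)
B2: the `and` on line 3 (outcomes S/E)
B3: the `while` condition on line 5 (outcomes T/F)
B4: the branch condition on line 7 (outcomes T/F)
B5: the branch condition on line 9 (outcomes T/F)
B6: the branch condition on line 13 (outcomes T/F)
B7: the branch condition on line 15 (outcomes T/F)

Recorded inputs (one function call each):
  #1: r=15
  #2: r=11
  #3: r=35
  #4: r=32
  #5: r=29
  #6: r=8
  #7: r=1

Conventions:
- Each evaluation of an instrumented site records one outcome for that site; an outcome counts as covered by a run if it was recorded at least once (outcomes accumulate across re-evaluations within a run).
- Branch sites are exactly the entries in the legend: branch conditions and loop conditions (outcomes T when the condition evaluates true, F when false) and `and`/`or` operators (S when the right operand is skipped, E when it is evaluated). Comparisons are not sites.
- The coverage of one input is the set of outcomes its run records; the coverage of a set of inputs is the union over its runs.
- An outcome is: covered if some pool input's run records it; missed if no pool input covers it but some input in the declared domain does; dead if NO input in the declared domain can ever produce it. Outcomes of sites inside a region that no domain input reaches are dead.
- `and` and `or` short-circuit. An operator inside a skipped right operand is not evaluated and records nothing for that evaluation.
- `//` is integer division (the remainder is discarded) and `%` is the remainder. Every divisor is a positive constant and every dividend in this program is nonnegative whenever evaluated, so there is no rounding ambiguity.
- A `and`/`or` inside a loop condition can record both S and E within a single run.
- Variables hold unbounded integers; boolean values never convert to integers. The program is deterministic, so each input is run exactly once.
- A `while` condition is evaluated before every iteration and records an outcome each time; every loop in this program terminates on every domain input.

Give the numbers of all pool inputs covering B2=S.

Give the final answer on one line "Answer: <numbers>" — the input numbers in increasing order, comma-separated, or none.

input #1 (r=15): hits B2=S
input #2 (r=11): hits B2=S
input #3 (r=35): hits B2=S
input #4 (r=32): hits B2=S
input #5 (r=29): hits B2=S
input #6 (r=8): hits B2=S
input #7 (r=1): never hits B2=S

Answer: 1, 2, 3, 4, 5, 6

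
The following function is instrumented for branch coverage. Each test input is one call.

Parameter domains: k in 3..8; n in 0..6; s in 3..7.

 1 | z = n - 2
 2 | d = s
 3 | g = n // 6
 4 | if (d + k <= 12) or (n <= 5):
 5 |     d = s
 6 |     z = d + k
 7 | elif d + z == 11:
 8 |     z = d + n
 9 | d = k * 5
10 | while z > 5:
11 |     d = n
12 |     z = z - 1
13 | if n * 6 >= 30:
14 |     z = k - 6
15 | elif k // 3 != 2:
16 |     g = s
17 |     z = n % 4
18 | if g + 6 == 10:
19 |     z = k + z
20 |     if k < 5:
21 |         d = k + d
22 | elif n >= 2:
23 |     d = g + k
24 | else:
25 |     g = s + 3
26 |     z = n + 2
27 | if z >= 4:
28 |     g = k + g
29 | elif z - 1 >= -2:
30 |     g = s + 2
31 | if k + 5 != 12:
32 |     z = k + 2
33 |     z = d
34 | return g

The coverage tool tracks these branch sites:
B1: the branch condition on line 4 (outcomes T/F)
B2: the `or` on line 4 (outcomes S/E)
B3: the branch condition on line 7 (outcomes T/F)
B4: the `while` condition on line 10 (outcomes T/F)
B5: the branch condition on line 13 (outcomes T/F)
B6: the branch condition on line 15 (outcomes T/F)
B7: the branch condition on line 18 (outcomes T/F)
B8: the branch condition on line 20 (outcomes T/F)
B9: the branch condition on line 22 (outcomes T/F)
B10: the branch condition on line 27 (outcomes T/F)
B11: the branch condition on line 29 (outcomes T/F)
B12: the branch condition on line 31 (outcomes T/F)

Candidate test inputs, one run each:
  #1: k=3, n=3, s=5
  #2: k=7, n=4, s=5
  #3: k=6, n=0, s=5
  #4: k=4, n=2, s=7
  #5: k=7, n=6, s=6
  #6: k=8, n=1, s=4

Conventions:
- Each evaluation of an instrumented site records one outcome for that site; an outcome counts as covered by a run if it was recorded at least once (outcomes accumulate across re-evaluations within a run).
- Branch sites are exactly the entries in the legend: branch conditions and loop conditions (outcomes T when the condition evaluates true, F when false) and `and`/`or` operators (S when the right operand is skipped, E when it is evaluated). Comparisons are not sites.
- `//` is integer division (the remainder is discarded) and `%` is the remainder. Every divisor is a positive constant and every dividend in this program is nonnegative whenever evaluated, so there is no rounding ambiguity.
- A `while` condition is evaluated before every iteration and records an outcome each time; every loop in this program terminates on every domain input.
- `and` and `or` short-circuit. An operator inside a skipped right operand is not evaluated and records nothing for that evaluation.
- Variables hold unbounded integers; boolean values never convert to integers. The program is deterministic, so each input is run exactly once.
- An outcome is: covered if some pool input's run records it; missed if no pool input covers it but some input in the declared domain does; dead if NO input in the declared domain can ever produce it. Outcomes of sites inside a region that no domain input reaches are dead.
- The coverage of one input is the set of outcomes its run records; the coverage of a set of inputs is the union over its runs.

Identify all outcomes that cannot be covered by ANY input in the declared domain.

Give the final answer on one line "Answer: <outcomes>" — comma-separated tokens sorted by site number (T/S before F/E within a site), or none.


exhaustive pass over the 210-input domain:
  reachable outcomes have witnesses, e.g. B1=T (e.g. k=3, n=0, s=3), B1=F (e.g. k=6, n=6, s=7), B2=S (e.g. k=3, n=0, s=3), B2=E (e.g. k=6, n=0, s=7)
Answer: none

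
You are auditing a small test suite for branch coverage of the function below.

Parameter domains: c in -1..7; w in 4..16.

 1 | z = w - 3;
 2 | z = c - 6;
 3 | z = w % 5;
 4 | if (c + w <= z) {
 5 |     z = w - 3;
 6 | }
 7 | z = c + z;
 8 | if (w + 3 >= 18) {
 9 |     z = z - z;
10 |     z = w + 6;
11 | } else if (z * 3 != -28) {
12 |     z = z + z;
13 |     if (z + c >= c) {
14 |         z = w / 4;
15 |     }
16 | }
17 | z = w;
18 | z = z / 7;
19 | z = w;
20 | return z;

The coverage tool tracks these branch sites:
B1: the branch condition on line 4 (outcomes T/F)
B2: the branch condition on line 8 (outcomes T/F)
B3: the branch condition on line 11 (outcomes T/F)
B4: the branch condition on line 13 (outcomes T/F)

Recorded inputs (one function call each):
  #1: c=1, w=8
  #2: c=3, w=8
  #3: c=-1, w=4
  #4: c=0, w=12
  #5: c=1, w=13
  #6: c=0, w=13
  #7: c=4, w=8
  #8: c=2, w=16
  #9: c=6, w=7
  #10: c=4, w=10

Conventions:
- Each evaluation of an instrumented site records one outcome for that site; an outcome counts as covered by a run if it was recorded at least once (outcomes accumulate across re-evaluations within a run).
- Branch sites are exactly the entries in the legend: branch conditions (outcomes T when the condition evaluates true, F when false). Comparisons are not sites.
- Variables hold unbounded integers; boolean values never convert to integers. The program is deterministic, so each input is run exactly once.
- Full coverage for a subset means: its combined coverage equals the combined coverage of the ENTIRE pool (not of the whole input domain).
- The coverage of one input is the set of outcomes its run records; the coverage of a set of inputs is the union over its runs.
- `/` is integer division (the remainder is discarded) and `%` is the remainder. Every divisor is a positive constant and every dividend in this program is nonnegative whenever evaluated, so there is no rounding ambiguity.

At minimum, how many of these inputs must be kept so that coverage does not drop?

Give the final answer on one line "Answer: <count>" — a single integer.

test 1 (c=1, w=8) fires B1->F, B2->F, B3->T, B4->T; hits B1=F, B2=F, B3=T, B4=T
test 2 (c=3, w=8) fires B1->F, B2->F, B3->T, B4->T; hits B1=F, B2=F, B3=T, B4=T
test 3 (c=-1, w=4) fires B1->T, B2->F, B3->T, B4->T; hits B1=T, B2=F, B3=T, B4=T
test 4 (c=0, w=12) fires B1->F, B2->F, B3->T, B4->T; hits B1=F, B2=F, B3=T, B4=T
test 5 (c=1, w=13) fires B1->F, B2->F, B3->T, B4->T; hits B1=F, B2=F, B3=T, B4=T
test 6 (c=0, w=13) fires B1->F, B2->F, B3->T, B4->T; hits B1=F, B2=F, B3=T, B4=T
test 7 (c=4, w=8) fires B1->F, B2->F, B3->T, B4->T; hits B1=F, B2=F, B3=T, B4=T
test 8 (c=2, w=16) fires B1->F, B2->T; hits B1=F, B2=T
test 9 (c=6, w=7) fires B1->F, B2->F, B3->T, B4->T; hits B1=F, B2=F, B3=T, B4=T
test 10 (c=4, w=10) fires B1->F, B2->F, B3->T, B4->T; hits B1=F, B2=F, B3=T, B4=T
together the pool reaches 6 outcomes: B1=T, B1=F, B2=T, B2=F, B3=T, B4=T
checked all size-1 subsets: none covers 6 outcomes (max 4/6)
the canonical winner is {3, 8}: size 2, full 6-outcome coverage, earliest index list among size-2 covers

Answer: 2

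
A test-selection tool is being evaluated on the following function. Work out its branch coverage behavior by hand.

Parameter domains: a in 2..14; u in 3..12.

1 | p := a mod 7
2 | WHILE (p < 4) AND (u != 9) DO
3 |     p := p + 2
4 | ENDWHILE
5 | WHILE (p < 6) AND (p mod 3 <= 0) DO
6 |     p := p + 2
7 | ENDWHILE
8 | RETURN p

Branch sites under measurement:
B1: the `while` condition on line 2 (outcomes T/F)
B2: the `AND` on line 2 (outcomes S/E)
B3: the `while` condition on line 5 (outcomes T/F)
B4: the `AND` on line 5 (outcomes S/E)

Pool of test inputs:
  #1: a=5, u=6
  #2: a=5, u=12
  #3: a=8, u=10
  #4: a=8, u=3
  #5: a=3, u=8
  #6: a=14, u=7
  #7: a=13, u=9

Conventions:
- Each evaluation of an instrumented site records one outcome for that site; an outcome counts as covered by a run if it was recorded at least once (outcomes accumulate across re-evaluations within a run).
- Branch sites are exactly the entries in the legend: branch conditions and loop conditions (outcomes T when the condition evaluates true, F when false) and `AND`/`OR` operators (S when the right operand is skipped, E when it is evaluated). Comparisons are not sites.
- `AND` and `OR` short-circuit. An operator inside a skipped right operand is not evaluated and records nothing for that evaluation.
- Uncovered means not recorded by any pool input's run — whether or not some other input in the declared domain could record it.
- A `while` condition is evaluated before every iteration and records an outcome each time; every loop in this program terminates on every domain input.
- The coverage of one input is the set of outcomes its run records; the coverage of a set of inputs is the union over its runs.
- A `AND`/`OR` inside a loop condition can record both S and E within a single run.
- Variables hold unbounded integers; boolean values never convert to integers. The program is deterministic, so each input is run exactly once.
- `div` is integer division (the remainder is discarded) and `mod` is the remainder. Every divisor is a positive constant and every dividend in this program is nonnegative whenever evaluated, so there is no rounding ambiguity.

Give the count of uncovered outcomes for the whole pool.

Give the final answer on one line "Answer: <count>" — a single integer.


input #1 (a=5, u=6): events B2->S, B1->F, B4->E, B3->F; covers B1=F, B2=S, B3=F, B4=E
input #2 (a=5, u=12): events B2->S, B1->F, B4->E, B3->F; covers B1=F, B2=S, B3=F, B4=E
input #3 (a=8, u=10): events B2->E, B1->T, B2->E, B1->T, B2->S, B1->F, B4->E, B3->F; covers B1=T, B1=F, B2=S, B2=E, B3=F, B4=E
input #4 (a=8, u=3): events B2->E, B1->T, B2->E, B1->T, B2->S, B1->F, B4->E, B3->F; covers B1=T, B1=F, B2=S, B2=E, B3=F, B4=E
input #5 (a=3, u=8): events B2->E, B1->T, B2->S, B1->F, B4->E, B3->F; covers B1=T, B1=F, B2=S, B2=E, B3=F, B4=E
input #6 (a=14, u=7): events B2->E, B1->T, B2->E, B1->T, B2->S, B1->F, B4->E, B3->F; covers B1=T, B1=F, B2=S, B2=E, B3=F, B4=E
input #7 (a=13, u=9): events B2->S, B1->F, B4->S, B3->F; covers B1=F, B2=S, B3=F, B4=S
union over the pool: B1=T, B1=F, B2=S, B2=E, B3=F, B4=S, B4=E
uncovered (1 of 8): B3=T
Answer: 1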